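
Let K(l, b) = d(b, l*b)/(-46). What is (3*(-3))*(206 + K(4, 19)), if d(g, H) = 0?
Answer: -1854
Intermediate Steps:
K(l, b) = 0 (K(l, b) = 0/(-46) = 0*(-1/46) = 0)
(3*(-3))*(206 + K(4, 19)) = (3*(-3))*(206 + 0) = -9*206 = -1854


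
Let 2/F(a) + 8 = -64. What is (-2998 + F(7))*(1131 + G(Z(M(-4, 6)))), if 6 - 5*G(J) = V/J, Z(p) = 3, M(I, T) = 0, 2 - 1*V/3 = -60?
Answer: -604294471/180 ≈ -3.3572e+6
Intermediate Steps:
V = 186 (V = 6 - 3*(-60) = 6 + 180 = 186)
F(a) = -1/36 (F(a) = 2/(-8 - 64) = 2/(-72) = 2*(-1/72) = -1/36)
G(J) = 6/5 - 186/(5*J)
(-2998 + F(7))*(1131 + G(Z(M(-4, 6)))) = (-2998 - 1/36)*(1131 + (6/5)*(-31 + 3)/3) = -107929*(1131 + (6/5)*(⅓)*(-28))/36 = -107929*(1131 - 56/5)/36 = -107929/36*5599/5 = -604294471/180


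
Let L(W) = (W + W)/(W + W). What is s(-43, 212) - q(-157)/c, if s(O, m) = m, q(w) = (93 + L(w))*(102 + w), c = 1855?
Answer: 79686/371 ≈ 214.79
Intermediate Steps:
L(W) = 1 (L(W) = (2*W)/((2*W)) = (2*W)*(1/(2*W)) = 1)
q(w) = 9588 + 94*w (q(w) = (93 + 1)*(102 + w) = 94*(102 + w) = 9588 + 94*w)
s(-43, 212) - q(-157)/c = 212 - (9588 + 94*(-157))/1855 = 212 - (9588 - 14758)/1855 = 212 - (-5170)/1855 = 212 - 1*(-1034/371) = 212 + 1034/371 = 79686/371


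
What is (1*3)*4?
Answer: 12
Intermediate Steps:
(1*3)*4 = 3*4 = 12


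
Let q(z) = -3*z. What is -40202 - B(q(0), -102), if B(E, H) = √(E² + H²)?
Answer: -40304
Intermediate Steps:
-40202 - B(q(0), -102) = -40202 - √((-3*0)² + (-102)²) = -40202 - √(0² + 10404) = -40202 - √(0 + 10404) = -40202 - √10404 = -40202 - 1*102 = -40202 - 102 = -40304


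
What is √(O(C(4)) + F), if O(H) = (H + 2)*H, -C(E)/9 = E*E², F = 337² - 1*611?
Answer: √443582 ≈ 666.02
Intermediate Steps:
F = 112958 (F = 113569 - 611 = 112958)
C(E) = -9*E³ (C(E) = -9*E*E² = -9*E³)
O(H) = H*(2 + H) (O(H) = (2 + H)*H = H*(2 + H))
√(O(C(4)) + F) = √((-9*4³)*(2 - 9*4³) + 112958) = √((-9*64)*(2 - 9*64) + 112958) = √(-576*(2 - 576) + 112958) = √(-576*(-574) + 112958) = √(330624 + 112958) = √443582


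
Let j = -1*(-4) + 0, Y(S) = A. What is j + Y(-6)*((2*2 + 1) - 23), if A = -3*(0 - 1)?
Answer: -50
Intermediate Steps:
A = 3 (A = -3*(-1) = 3)
Y(S) = 3
j = 4 (j = 4 + 0 = 4)
j + Y(-6)*((2*2 + 1) - 23) = 4 + 3*((2*2 + 1) - 23) = 4 + 3*((4 + 1) - 23) = 4 + 3*(5 - 23) = 4 + 3*(-18) = 4 - 54 = -50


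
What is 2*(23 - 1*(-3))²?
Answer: 1352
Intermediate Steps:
2*(23 - 1*(-3))² = 2*(23 + 3)² = 2*26² = 2*676 = 1352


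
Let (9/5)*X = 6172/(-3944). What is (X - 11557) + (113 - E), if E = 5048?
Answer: -146357723/8874 ≈ -16493.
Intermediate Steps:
X = -7715/8874 (X = 5*(6172/(-3944))/9 = 5*(6172*(-1/3944))/9 = (5/9)*(-1543/986) = -7715/8874 ≈ -0.86939)
(X - 11557) + (113 - E) = (-7715/8874 - 11557) + (113 - 1*5048) = -102564533/8874 + (113 - 5048) = -102564533/8874 - 4935 = -146357723/8874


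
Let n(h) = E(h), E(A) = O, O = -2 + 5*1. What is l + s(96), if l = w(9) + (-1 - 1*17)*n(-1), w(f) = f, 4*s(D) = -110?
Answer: -145/2 ≈ -72.500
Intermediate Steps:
O = 3 (O = -2 + 5 = 3)
s(D) = -55/2 (s(D) = (¼)*(-110) = -55/2)
E(A) = 3
n(h) = 3
l = -45 (l = 9 + (-1 - 1*17)*3 = 9 + (-1 - 17)*3 = 9 - 18*3 = 9 - 54 = -45)
l + s(96) = -45 - 55/2 = -145/2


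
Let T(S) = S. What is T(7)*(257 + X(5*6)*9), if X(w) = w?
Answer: 3689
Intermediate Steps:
T(7)*(257 + X(5*6)*9) = 7*(257 + (5*6)*9) = 7*(257 + 30*9) = 7*(257 + 270) = 7*527 = 3689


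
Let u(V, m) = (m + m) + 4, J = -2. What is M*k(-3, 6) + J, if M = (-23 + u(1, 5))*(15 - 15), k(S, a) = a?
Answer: -2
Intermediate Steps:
u(V, m) = 4 + 2*m (u(V, m) = 2*m + 4 = 4 + 2*m)
M = 0 (M = (-23 + (4 + 2*5))*(15 - 15) = (-23 + (4 + 10))*0 = (-23 + 14)*0 = -9*0 = 0)
M*k(-3, 6) + J = 0*6 - 2 = 0 - 2 = -2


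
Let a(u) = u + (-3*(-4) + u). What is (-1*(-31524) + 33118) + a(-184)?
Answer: 64286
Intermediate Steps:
a(u) = 12 + 2*u (a(u) = u + (12 + u) = 12 + 2*u)
(-1*(-31524) + 33118) + a(-184) = (-1*(-31524) + 33118) + (12 + 2*(-184)) = (31524 + 33118) + (12 - 368) = 64642 - 356 = 64286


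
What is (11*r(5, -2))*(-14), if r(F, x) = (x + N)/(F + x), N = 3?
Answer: -154/3 ≈ -51.333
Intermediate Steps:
r(F, x) = (3 + x)/(F + x) (r(F, x) = (x + 3)/(F + x) = (3 + x)/(F + x))
(11*r(5, -2))*(-14) = (11*((3 - 2)/(5 - 2)))*(-14) = (11*(1/3))*(-14) = (11*((⅓)*1))*(-14) = (11*(⅓))*(-14) = (11/3)*(-14) = -154/3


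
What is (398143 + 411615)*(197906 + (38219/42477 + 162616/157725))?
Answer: 357891647729161073402/2233228275 ≈ 1.6026e+11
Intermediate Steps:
(398143 + 411615)*(197906 + (38219/42477 + 162616/157725)) = 809758*(197906 + (38219*(1/42477) + 162616*(1/157725))) = 809758*(197906 + (38219/42477 + 162616/157725)) = 809758*(197906 + 4311843869/2233228275) = 809758*(441973586836019/2233228275) = 357891647729161073402/2233228275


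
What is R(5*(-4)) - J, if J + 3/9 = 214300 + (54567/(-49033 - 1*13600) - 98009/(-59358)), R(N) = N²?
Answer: -795232580787773/3717769614 ≈ -2.1390e+5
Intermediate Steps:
J = 796719688633373/3717769614 (J = -⅓ + (214300 + (54567/(-49033 - 1*13600) - 98009/(-59358))) = -⅓ + (214300 + (54567/(-49033 - 13600) - 98009*(-1/59358))) = -⅓ + (214300 + (54567/(-62633) + 98009/59358)) = -⅓ + (214300 + (54567*(-1/62633) + 98009/59358)) = -⅓ + (214300 + (-54567/62633 + 98009/59358)) = -⅓ + (214300 + 2899609711/3717769614) = -⅓ + 796720927889911/3717769614 = 796719688633373/3717769614 ≈ 2.1430e+5)
R(5*(-4)) - J = (5*(-4))² - 1*796719688633373/3717769614 = (-20)² - 796719688633373/3717769614 = 400 - 796719688633373/3717769614 = -795232580787773/3717769614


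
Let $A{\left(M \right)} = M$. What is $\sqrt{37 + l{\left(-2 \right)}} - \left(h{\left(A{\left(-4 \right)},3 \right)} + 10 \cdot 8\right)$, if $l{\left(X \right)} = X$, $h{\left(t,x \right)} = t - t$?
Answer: $-80 + \sqrt{35} \approx -74.084$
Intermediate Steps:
$h{\left(t,x \right)} = 0$
$\sqrt{37 + l{\left(-2 \right)}} - \left(h{\left(A{\left(-4 \right)},3 \right)} + 10 \cdot 8\right) = \sqrt{37 - 2} - \left(0 + 10 \cdot 8\right) = \sqrt{35} - \left(0 + 80\right) = \sqrt{35} - 80 = -80 + \sqrt{35}$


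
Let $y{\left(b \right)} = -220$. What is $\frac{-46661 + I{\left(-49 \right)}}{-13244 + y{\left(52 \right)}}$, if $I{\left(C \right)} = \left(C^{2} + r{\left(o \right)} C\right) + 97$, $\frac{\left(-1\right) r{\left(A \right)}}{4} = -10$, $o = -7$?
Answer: $\frac{4193}{1224} \approx 3.4257$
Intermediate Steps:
$r{\left(A \right)} = 40$ ($r{\left(A \right)} = \left(-4\right) \left(-10\right) = 40$)
$I{\left(C \right)} = 97 + C^{2} + 40 C$ ($I{\left(C \right)} = \left(C^{2} + 40 C\right) + 97 = 97 + C^{2} + 40 C$)
$\frac{-46661 + I{\left(-49 \right)}}{-13244 + y{\left(52 \right)}} = \frac{-46661 + \left(97 + \left(-49\right)^{2} + 40 \left(-49\right)\right)}{-13244 - 220} = \frac{-46661 + \left(97 + 2401 - 1960\right)}{-13464} = \left(-46661 + 538\right) \left(- \frac{1}{13464}\right) = \left(-46123\right) \left(- \frac{1}{13464}\right) = \frac{4193}{1224}$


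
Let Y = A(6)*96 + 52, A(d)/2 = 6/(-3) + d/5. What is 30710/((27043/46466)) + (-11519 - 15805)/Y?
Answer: 182148952885/3434461 ≈ 53036.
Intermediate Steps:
A(d) = -4 + 2*d/5 (A(d) = 2*(6/(-3) + d/5) = 2*(6*(-1/3) + d*(1/5)) = 2*(-2 + d/5) = -4 + 2*d/5)
Y = -508/5 (Y = (-4 + (2/5)*6)*96 + 52 = (-4 + 12/5)*96 + 52 = -8/5*96 + 52 = -768/5 + 52 = -508/5 ≈ -101.60)
30710/((27043/46466)) + (-11519 - 15805)/Y = 30710/((27043/46466)) + (-11519 - 15805)/(-508/5) = 30710/((27043*(1/46466))) - 27324*(-5/508) = 30710/(27043/46466) + 34155/127 = 30710*(46466/27043) + 34155/127 = 1426970860/27043 + 34155/127 = 182148952885/3434461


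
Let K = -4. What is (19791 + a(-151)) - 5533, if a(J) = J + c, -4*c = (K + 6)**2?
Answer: 14106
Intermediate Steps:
c = -1 (c = -(-4 + 6)**2/4 = -1/4*2**2 = -1/4*4 = -1)
a(J) = -1 + J (a(J) = J - 1 = -1 + J)
(19791 + a(-151)) - 5533 = (19791 + (-1 - 151)) - 5533 = (19791 - 152) - 5533 = 19639 - 5533 = 14106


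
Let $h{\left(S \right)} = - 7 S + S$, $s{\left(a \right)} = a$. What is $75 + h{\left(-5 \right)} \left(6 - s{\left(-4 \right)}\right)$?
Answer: $375$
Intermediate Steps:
$h{\left(S \right)} = - 6 S$
$75 + h{\left(-5 \right)} \left(6 - s{\left(-4 \right)}\right) = 75 + \left(-6\right) \left(-5\right) \left(6 - -4\right) = 75 + 30 \left(6 + 4\right) = 75 + 30 \cdot 10 = 75 + 300 = 375$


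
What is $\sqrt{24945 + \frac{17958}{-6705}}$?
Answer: $\frac{\sqrt{124592508915}}{2235} \approx 157.93$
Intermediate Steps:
$\sqrt{24945 + \frac{17958}{-6705}} = \sqrt{24945 + 17958 \left(- \frac{1}{6705}\right)} = \sqrt{24945 - \frac{5986}{2235}} = \sqrt{\frac{55746089}{2235}} = \frac{\sqrt{124592508915}}{2235}$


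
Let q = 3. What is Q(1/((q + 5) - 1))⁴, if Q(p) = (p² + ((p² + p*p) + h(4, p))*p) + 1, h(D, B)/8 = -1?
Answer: 2560000/13841287201 ≈ 0.00018495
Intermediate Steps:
h(D, B) = -8 (h(D, B) = 8*(-1) = -8)
Q(p) = 1 + p² + p*(-8 + 2*p²) (Q(p) = (p² + ((p² + p*p) - 8)*p) + 1 = (p² + ((p² + p²) - 8)*p) + 1 = (p² + (2*p² - 8)*p) + 1 = (p² + (-8 + 2*p²)*p) + 1 = (p² + p*(-8 + 2*p²)) + 1 = 1 + p² + p*(-8 + 2*p²))
Q(1/((q + 5) - 1))⁴ = (1 + (1/((3 + 5) - 1))² - 8/((3 + 5) - 1) + 2*(1/((3 + 5) - 1))³)⁴ = (1 + (1/(8 - 1))² - 8/(8 - 1) + 2*(1/(8 - 1))³)⁴ = (1 + (1/7)² - 8/7 + 2*(1/7)³)⁴ = (1 + (⅐)² - 8*⅐ + 2*(⅐)³)⁴ = (1 + 1/49 - 8/7 + 2*(1/343))⁴ = (1 + 1/49 - 8/7 + 2/343)⁴ = (-40/343)⁴ = 2560000/13841287201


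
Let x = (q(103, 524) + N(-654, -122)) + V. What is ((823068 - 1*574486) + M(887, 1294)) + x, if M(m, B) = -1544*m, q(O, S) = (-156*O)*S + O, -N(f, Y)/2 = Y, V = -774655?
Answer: -10314886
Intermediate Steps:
N(f, Y) = -2*Y
q(O, S) = O - 156*O*S (q(O, S) = -156*O*S + O = O - 156*O*S)
x = -9193940 (x = (103*(1 - 156*524) - 2*(-122)) - 774655 = (103*(1 - 81744) + 244) - 774655 = (103*(-81743) + 244) - 774655 = (-8419529 + 244) - 774655 = -8419285 - 774655 = -9193940)
((823068 - 1*574486) + M(887, 1294)) + x = ((823068 - 1*574486) - 1544*887) - 9193940 = ((823068 - 574486) - 1369528) - 9193940 = (248582 - 1369528) - 9193940 = -1120946 - 9193940 = -10314886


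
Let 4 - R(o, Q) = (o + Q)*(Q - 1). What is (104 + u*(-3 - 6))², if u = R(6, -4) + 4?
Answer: 3364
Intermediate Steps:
R(o, Q) = 4 - (-1 + Q)*(Q + o) (R(o, Q) = 4 - (o + Q)*(Q - 1) = 4 - (Q + o)*(-1 + Q) = 4 - (-1 + Q)*(Q + o))
u = 18 (u = (4 - 4 + 6 - 1*(-4)² - 1*(-4)*6) + 4 = (4 - 4 + 6 - 1*16 + 24) + 4 = (4 - 4 + 6 - 16 + 24) + 4 = 14 + 4 = 18)
(104 + u*(-3 - 6))² = (104 + 18*(-3 - 6))² = (104 + 18*(-9))² = (104 - 162)² = (-58)² = 3364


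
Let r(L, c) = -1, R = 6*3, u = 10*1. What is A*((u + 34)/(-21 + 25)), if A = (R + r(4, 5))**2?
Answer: 3179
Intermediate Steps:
u = 10
R = 18
A = 289 (A = (18 - 1)**2 = 17**2 = 289)
A*((u + 34)/(-21 + 25)) = 289*((10 + 34)/(-21 + 25)) = 289*(44/4) = 289*(44*(1/4)) = 289*11 = 3179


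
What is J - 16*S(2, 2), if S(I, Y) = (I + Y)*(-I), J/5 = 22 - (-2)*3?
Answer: 268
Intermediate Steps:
J = 140 (J = 5*(22 - (-2)*3) = 5*(22 - 1*(-6)) = 5*(22 + 6) = 5*28 = 140)
S(I, Y) = -I*(I + Y)
J - 16*S(2, 2) = 140 - (-16)*2*(2 + 2) = 140 - (-16)*2*4 = 140 - 16*(-8) = 140 + 128 = 268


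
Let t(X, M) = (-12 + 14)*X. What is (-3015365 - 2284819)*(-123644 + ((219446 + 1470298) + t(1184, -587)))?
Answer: -8313168998112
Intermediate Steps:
t(X, M) = 2*X
(-3015365 - 2284819)*(-123644 + ((219446 + 1470298) + t(1184, -587))) = (-3015365 - 2284819)*(-123644 + ((219446 + 1470298) + 2*1184)) = -5300184*(-123644 + (1689744 + 2368)) = -5300184*(-123644 + 1692112) = -5300184*1568468 = -8313168998112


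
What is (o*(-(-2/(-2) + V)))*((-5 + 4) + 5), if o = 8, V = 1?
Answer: -64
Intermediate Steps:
(o*(-(-2/(-2) + V)))*((-5 + 4) + 5) = (8*(-(-2/(-2) + 1)))*((-5 + 4) + 5) = (8*(-(-2*(-½) + 1)))*(-1 + 5) = (8*(-(1 + 1)))*4 = (8*(-1*2))*4 = (8*(-2))*4 = -16*4 = -64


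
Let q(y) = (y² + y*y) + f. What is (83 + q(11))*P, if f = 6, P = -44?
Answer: -14564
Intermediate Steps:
q(y) = 6 + 2*y² (q(y) = (y² + y*y) + 6 = (y² + y²) + 6 = 2*y² + 6 = 6 + 2*y²)
(83 + q(11))*P = (83 + (6 + 2*11²))*(-44) = (83 + (6 + 2*121))*(-44) = (83 + (6 + 242))*(-44) = (83 + 248)*(-44) = 331*(-44) = -14564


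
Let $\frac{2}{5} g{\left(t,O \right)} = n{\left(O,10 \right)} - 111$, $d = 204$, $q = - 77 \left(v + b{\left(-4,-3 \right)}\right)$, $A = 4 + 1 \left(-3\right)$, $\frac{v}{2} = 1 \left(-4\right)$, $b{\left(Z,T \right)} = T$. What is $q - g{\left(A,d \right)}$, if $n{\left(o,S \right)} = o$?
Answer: $\frac{1229}{2} \approx 614.5$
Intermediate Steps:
$v = -8$ ($v = 2 \cdot 1 \left(-4\right) = 2 \left(-4\right) = -8$)
$A = 1$ ($A = 4 - 3 = 1$)
$q = 847$ ($q = - 77 \left(-8 - 3\right) = \left(-77\right) \left(-11\right) = 847$)
$g{\left(t,O \right)} = - \frac{555}{2} + \frac{5 O}{2}$ ($g{\left(t,O \right)} = \frac{5 \left(O - 111\right)}{2} = \frac{5 \left(-111 + O\right)}{2} = - \frac{555}{2} + \frac{5 O}{2}$)
$q - g{\left(A,d \right)} = 847 - \left(- \frac{555}{2} + \frac{5}{2} \cdot 204\right) = 847 - \left(- \frac{555}{2} + 510\right) = 847 - \frac{465}{2} = \frac{1229}{2}$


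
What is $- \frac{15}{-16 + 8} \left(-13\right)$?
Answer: $- \frac{195}{8} \approx -24.375$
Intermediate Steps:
$- \frac{15}{-16 + 8} \left(-13\right) = - \frac{15}{-8} \left(-13\right) = \left(-15\right) \left(- \frac{1}{8}\right) \left(-13\right) = \frac{15}{8} \left(-13\right) = - \frac{195}{8}$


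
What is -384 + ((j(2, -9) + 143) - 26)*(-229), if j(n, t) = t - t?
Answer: -27177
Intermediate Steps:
j(n, t) = 0
-384 + ((j(2, -9) + 143) - 26)*(-229) = -384 + ((0 + 143) - 26)*(-229) = -384 + (143 - 26)*(-229) = -384 + 117*(-229) = -384 - 26793 = -27177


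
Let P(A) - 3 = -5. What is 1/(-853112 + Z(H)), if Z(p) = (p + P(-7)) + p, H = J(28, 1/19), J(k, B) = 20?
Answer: -1/853074 ≈ -1.1722e-6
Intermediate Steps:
P(A) = -2 (P(A) = 3 - 5 = -2)
H = 20
Z(p) = -2 + 2*p (Z(p) = (p - 2) + p = (-2 + p) + p = -2 + 2*p)
1/(-853112 + Z(H)) = 1/(-853112 + (-2 + 2*20)) = 1/(-853112 + (-2 + 40)) = 1/(-853112 + 38) = 1/(-853074) = -1/853074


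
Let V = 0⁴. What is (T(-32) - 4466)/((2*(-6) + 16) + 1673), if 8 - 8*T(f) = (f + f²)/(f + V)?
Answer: -35689/13416 ≈ -2.6602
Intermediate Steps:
V = 0
T(f) = 1 - (f + f²)/(8*f) (T(f) = 1 - (f + f²)/(8*(f + 0)) = 1 - (f + f²)/(8*f))
(T(-32) - 4466)/((2*(-6) + 16) + 1673) = ((7/8 - ⅛*(-32)) - 4466)/((2*(-6) + 16) + 1673) = ((7/8 + 4) - 4466)/((-12 + 16) + 1673) = (39/8 - 4466)/(4 + 1673) = -35689/8/1677 = -35689/8*1/1677 = -35689/13416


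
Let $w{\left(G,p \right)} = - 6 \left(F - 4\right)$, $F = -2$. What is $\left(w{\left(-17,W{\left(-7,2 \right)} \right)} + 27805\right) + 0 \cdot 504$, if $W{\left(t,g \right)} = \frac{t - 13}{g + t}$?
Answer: $27841$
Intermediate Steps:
$W{\left(t,g \right)} = \frac{-13 + t}{g + t}$
$w{\left(G,p \right)} = 36$ ($w{\left(G,p \right)} = - 6 \left(-2 - 4\right) = \left(-6\right) \left(-6\right) = 36$)
$\left(w{\left(-17,W{\left(-7,2 \right)} \right)} + 27805\right) + 0 \cdot 504 = \left(36 + 27805\right) + 0 \cdot 504 = 27841 + 0 = 27841$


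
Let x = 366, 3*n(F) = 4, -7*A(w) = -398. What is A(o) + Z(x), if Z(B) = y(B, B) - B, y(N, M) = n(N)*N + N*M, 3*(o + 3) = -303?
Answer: 938944/7 ≈ 1.3413e+5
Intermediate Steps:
o = -104 (o = -3 + (⅓)*(-303) = -3 - 101 = -104)
A(w) = 398/7 (A(w) = -⅐*(-398) = 398/7)
n(F) = 4/3 (n(F) = (⅓)*4 = 4/3)
y(N, M) = 4*N/3 + M*N (y(N, M) = 4*N/3 + N*M = 4*N/3 + M*N)
Z(B) = -B + B*(4 + 3*B)/3 (Z(B) = B*(4 + 3*B)/3 - B = -B + B*(4 + 3*B)/3)
A(o) + Z(x) = 398/7 + 366*(⅓ + 366) = 398/7 + 366*(1099/3) = 398/7 + 134078 = 938944/7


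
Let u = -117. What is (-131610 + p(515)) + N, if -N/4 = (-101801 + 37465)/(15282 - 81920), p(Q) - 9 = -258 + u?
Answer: -4397437016/33319 ≈ -1.3198e+5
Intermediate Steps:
p(Q) = -366 (p(Q) = 9 + (-258 - 117) = 9 - 375 = -366)
N = -128672/33319 (N = -4*(-101801 + 37465)/(15282 - 81920) = -(-257344)/(-66638) = -(-257344)*(-1)/66638 = -4*32168/33319 = -128672/33319 ≈ -3.8618)
(-131610 + p(515)) + N = (-131610 - 366) - 128672/33319 = -131976 - 128672/33319 = -4397437016/33319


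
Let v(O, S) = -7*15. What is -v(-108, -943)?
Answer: 105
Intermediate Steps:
v(O, S) = -105
-v(-108, -943) = -1*(-105) = 105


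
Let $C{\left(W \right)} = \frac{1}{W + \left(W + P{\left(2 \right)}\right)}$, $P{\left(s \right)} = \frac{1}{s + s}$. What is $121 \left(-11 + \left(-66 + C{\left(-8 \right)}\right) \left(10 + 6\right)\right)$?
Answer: $- \frac{8141485}{63} \approx -1.2923 \cdot 10^{5}$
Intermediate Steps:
$P{\left(s \right)} = \frac{1}{2 s}$
$C{\left(W \right)} = \frac{1}{\frac{1}{4} + 2 W}$ ($C{\left(W \right)} = \frac{1}{W + \left(W + \frac{1}{2 \cdot 2}\right)} = \frac{1}{W + \left(W + \frac{1}{2} \cdot \frac{1}{2}\right)} = \frac{1}{W + \left(W + \frac{1}{4}\right)} = \frac{1}{W + \left(\frac{1}{4} + W\right)} = \frac{1}{\frac{1}{4} + 2 W}$)
$121 \left(-11 + \left(-66 + C{\left(-8 \right)}\right) \left(10 + 6\right)\right) = 121 \left(-11 + \left(-66 + \frac{4}{1 + 8 \left(-8\right)}\right) \left(10 + 6\right)\right) = 121 \left(-11 + \left(-66 + \frac{4}{1 - 64}\right) 16\right) = 121 \left(-11 + \left(-66 + \frac{4}{-63}\right) 16\right) = 121 \left(-11 + \left(-66 + 4 \left(- \frac{1}{63}\right)\right) 16\right) = 121 \left(-11 + \left(-66 - \frac{4}{63}\right) 16\right) = 121 \left(-11 - \frac{66592}{63}\right) = 121 \left(- \frac{67285}{63}\right) = - \frac{8141485}{63}$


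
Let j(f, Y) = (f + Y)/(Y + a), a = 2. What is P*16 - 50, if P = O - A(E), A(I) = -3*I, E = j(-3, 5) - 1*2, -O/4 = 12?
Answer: -6302/7 ≈ -900.29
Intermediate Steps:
j(f, Y) = (Y + f)/(2 + Y) (j(f, Y) = (f + Y)/(Y + 2) = (Y + f)/(2 + Y))
O = -48 (O = -4*12 = -48)
E = -12/7 (E = (5 - 3)/(2 + 5) - 1*2 = 2/7 - 2 = -12/7 ≈ -1.7143)
P = -372/7 (P = -48 - (-3)*(-12)/7 = -48 - 1*36/7 = -48 - 36/7 = -372/7 ≈ -53.143)
P*16 - 50 = -372/7*16 - 50 = -5952/7 - 50 = -6302/7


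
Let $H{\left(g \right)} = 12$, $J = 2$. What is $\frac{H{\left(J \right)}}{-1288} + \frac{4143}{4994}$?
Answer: $\frac{329766}{402017} \approx 0.82028$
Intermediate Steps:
$\frac{H{\left(J \right)}}{-1288} + \frac{4143}{4994} = \frac{12}{-1288} + \frac{4143}{4994} = 12 \left(- \frac{1}{1288}\right) + 4143 \cdot \frac{1}{4994} = - \frac{3}{322} + \frac{4143}{4994} = \frac{329766}{402017}$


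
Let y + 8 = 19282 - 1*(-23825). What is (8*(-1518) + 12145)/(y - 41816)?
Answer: 1/1283 ≈ 0.00077942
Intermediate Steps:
y = 43099 (y = -8 + (19282 - 1*(-23825)) = -8 + (19282 + 23825) = -8 + 43107 = 43099)
(8*(-1518) + 12145)/(y - 41816) = (8*(-1518) + 12145)/(43099 - 41816) = (-12144 + 12145)/1283 = 1*(1/1283) = 1/1283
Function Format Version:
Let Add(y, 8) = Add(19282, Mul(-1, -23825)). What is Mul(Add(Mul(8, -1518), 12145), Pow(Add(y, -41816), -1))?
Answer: Rational(1, 1283) ≈ 0.00077942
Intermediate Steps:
y = 43099 (y = Add(-8, Add(19282, Mul(-1, -23825))) = Add(-8, Add(19282, 23825)) = Add(-8, 43107) = 43099)
Mul(Add(Mul(8, -1518), 12145), Pow(Add(y, -41816), -1)) = Mul(Add(Mul(8, -1518), 12145), Pow(Add(43099, -41816), -1)) = Mul(Add(-12144, 12145), Pow(1283, -1)) = Mul(1, Rational(1, 1283)) = Rational(1, 1283)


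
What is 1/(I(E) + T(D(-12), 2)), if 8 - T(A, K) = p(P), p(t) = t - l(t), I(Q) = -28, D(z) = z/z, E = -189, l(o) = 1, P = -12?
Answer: -⅐ ≈ -0.14286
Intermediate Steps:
D(z) = 1
p(t) = -1 + t (p(t) = t - 1*1 = t - 1 = -1 + t)
T(A, K) = 21 (T(A, K) = 8 - (-1 - 12) = 8 - 1*(-13) = 8 + 13 = 21)
1/(I(E) + T(D(-12), 2)) = 1/(-28 + 21) = 1/(-7) = -⅐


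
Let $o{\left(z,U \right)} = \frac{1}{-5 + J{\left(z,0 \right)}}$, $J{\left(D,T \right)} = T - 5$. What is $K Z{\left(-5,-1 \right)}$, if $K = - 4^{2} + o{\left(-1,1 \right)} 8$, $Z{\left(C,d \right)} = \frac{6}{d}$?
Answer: $\frac{504}{5} \approx 100.8$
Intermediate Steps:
$J{\left(D,T \right)} = -5 + T$ ($J{\left(D,T \right)} = T - 5 = -5 + T$)
$o{\left(z,U \right)} = - \frac{1}{10}$ ($o{\left(z,U \right)} = \frac{1}{-5 + \left(-5 + 0\right)} = \frac{1}{-5 - 5} = \frac{1}{-10} = - \frac{1}{10}$)
$K = - \frac{84}{5}$ ($K = - 4^{2} - \frac{4}{5} = \left(-1\right) 16 - \frac{4}{5} = -16 - \frac{4}{5} = - \frac{84}{5} \approx -16.8$)
$K Z{\left(-5,-1 \right)} = - \frac{84 \frac{6}{-1}}{5} = - \frac{84 \cdot 6 \left(-1\right)}{5} = \left(- \frac{84}{5}\right) \left(-6\right) = \frac{504}{5}$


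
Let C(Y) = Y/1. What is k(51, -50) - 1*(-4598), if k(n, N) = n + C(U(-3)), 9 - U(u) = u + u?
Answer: 4664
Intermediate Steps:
U(u) = 9 - 2*u (U(u) = 9 - (u + u) = 9 - 2*u)
C(Y) = Y (C(Y) = Y*1 = Y)
k(n, N) = 15 + n (k(n, N) = n + (9 - 2*(-3)) = n + (9 + 6) = n + 15 = 15 + n)
k(51, -50) - 1*(-4598) = (15 + 51) - 1*(-4598) = 66 + 4598 = 4664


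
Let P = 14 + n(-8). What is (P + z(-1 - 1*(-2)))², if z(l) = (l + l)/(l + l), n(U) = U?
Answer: 49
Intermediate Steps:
P = 6 (P = 14 - 8 = 6)
z(l) = 1 (z(l) = (2*l)/((2*l)) = (2*l)*(1/(2*l)) = 1)
(P + z(-1 - 1*(-2)))² = (6 + 1)² = 7² = 49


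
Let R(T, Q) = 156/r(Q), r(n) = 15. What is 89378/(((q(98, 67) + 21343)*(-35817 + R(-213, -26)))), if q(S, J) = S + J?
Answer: -223445/1925320882 ≈ -0.00011606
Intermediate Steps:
q(S, J) = J + S
R(T, Q) = 52/5 (R(T, Q) = 156/15 = 156*(1/15) = 52/5)
89378/(((q(98, 67) + 21343)*(-35817 + R(-213, -26)))) = 89378/((((67 + 98) + 21343)*(-35817 + 52/5))) = 89378/(((165 + 21343)*(-179033/5))) = 89378/((21508*(-179033/5))) = 89378/(-3850641764/5) = 89378*(-5/3850641764) = -223445/1925320882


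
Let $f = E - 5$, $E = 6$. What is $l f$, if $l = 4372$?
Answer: $4372$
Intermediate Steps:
$f = 1$ ($f = 6 - 5 = 1$)
$l f = 4372 \cdot 1 = 4372$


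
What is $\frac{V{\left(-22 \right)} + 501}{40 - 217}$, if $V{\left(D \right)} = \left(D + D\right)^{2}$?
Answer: $- \frac{2437}{177} \approx -13.768$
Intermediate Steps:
$V{\left(D \right)} = 4 D^{2}$ ($V{\left(D \right)} = \left(2 D\right)^{2} = 4 D^{2}$)
$\frac{V{\left(-22 \right)} + 501}{40 - 217} = \frac{4 \left(-22\right)^{2} + 501}{40 - 217} = \frac{4 \cdot 484 + 501}{-177} = \left(1936 + 501\right) \left(- \frac{1}{177}\right) = 2437 \left(- \frac{1}{177}\right) = - \frac{2437}{177}$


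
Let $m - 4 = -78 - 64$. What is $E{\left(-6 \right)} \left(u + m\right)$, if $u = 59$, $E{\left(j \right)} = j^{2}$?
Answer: $-2844$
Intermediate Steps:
$m = -138$ ($m = 4 - 142 = -138$)
$E{\left(-6 \right)} \left(u + m\right) = \left(-6\right)^{2} \left(59 - 138\right) = 36 \left(-79\right) = -2844$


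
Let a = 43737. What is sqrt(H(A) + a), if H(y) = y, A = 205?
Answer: sqrt(43942) ≈ 209.62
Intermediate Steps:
sqrt(H(A) + a) = sqrt(205 + 43737) = sqrt(43942)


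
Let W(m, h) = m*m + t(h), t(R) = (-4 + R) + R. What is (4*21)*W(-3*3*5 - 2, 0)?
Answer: 185220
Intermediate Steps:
t(R) = -4 + 2*R
W(m, h) = -4 + m² + 2*h (W(m, h) = m*m + (-4 + 2*h) = m² + (-4 + 2*h) = -4 + m² + 2*h)
(4*21)*W(-3*3*5 - 2, 0) = (4*21)*(-4 + (-3*3*5 - 2)² + 2*0) = 84*(-4 + (-9*5 - 2)² + 0) = 84*(-4 + (-45 - 2)² + 0) = 84*(-4 + (-47)² + 0) = 84*(-4 + 2209 + 0) = 84*2205 = 185220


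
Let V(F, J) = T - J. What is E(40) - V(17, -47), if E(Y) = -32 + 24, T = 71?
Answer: -126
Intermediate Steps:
E(Y) = -8
V(F, J) = 71 - J
E(40) - V(17, -47) = -8 - (71 - 1*(-47)) = -8 - (71 + 47) = -8 - 1*118 = -8 - 118 = -126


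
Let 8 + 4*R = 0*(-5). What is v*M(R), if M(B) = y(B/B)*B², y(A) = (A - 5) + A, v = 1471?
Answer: -17652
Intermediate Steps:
y(A) = -5 + 2*A (y(A) = (-5 + A) + A = -5 + 2*A)
R = -2 (R = -2 + (0*(-5))/4 = -2 + (¼)*0 = -2 + 0 = -2)
M(B) = -3*B² (M(B) = (-5 + 2*(B/B))*B² = (-5 + 2*1)*B² = (-5 + 2)*B² = -3*B²)
v*M(R) = 1471*(-3*(-2)²) = 1471*(-3*4) = 1471*(-12) = -17652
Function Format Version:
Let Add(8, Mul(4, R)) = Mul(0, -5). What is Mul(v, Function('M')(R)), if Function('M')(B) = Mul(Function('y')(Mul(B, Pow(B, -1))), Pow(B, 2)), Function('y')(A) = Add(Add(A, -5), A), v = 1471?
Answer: -17652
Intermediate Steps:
Function('y')(A) = Add(-5, Mul(2, A)) (Function('y')(A) = Add(Add(-5, A), A) = Add(-5, Mul(2, A)))
R = -2 (R = Add(-2, Mul(Rational(1, 4), Mul(0, -5))) = Add(-2, Mul(Rational(1, 4), 0)) = Add(-2, 0) = -2)
Function('M')(B) = Mul(-3, Pow(B, 2)) (Function('M')(B) = Mul(Add(-5, Mul(2, Mul(B, Pow(B, -1)))), Pow(B, 2)) = Mul(Add(-5, Mul(2, 1)), Pow(B, 2)) = Mul(Add(-5, 2), Pow(B, 2)) = Mul(-3, Pow(B, 2)))
Mul(v, Function('M')(R)) = Mul(1471, Mul(-3, Pow(-2, 2))) = Mul(1471, Mul(-3, 4)) = Mul(1471, -12) = -17652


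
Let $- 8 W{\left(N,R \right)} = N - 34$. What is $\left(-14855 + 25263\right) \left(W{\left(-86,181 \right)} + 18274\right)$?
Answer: $190351912$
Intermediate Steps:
$W{\left(N,R \right)} = \frac{17}{4} - \frac{N}{8}$ ($W{\left(N,R \right)} = - \frac{N - 34}{8} = - \frac{-34 + N}{8} = \frac{17}{4} - \frac{N}{8}$)
$\left(-14855 + 25263\right) \left(W{\left(-86,181 \right)} + 18274\right) = \left(-14855 + 25263\right) \left(\left(\frac{17}{4} - - \frac{43}{4}\right) + 18274\right) = 10408 \left(\left(\frac{17}{4} + \frac{43}{4}\right) + 18274\right) = 10408 \left(15 + 18274\right) = 10408 \cdot 18289 = 190351912$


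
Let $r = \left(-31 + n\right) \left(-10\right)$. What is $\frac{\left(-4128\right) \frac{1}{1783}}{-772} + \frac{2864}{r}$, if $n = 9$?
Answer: $\frac{246445964}{18926545} \approx 13.021$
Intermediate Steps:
$r = 220$ ($r = \left(-31 + 9\right) \left(-10\right) = \left(-22\right) \left(-10\right) = 220$)
$\frac{\left(-4128\right) \frac{1}{1783}}{-772} + \frac{2864}{r} = \frac{\left(-4128\right) \frac{1}{1783}}{-772} + \frac{2864}{220} = \left(-4128\right) \frac{1}{1783} \left(- \frac{1}{772}\right) + 2864 \cdot \frac{1}{220} = \left(- \frac{4128}{1783}\right) \left(- \frac{1}{772}\right) + \frac{716}{55} = \frac{1032}{344119} + \frac{716}{55} = \frac{246445964}{18926545}$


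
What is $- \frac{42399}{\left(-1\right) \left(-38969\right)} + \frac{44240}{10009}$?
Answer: $\frac{185659567}{55720103} \approx 3.332$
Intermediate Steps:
$- \frac{42399}{\left(-1\right) \left(-38969\right)} + \frac{44240}{10009} = - \frac{42399}{38969} + 44240 \cdot \frac{1}{10009} = \left(-42399\right) \frac{1}{38969} + \frac{44240}{10009} = - \frac{6057}{5567} + \frac{44240}{10009} = \frac{185659567}{55720103}$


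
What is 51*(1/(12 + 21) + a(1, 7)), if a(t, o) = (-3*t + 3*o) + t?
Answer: 10676/11 ≈ 970.54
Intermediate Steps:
a(t, o) = -2*t + 3*o
51*(1/(12 + 21) + a(1, 7)) = 51*(1/(12 + 21) + (-2*1 + 3*7)) = 51*(1/33 + (-2 + 21)) = 51*(1/33 + 19) = 51*(628/33) = 10676/11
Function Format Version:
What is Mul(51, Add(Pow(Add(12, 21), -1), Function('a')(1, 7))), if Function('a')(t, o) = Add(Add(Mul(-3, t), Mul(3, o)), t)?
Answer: Rational(10676, 11) ≈ 970.54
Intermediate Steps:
Function('a')(t, o) = Add(Mul(-2, t), Mul(3, o))
Mul(51, Add(Pow(Add(12, 21), -1), Function('a')(1, 7))) = Mul(51, Add(Pow(Add(12, 21), -1), Add(Mul(-2, 1), Mul(3, 7)))) = Mul(51, Add(Pow(33, -1), Add(-2, 21))) = Mul(51, Add(Rational(1, 33), 19)) = Mul(51, Rational(628, 33)) = Rational(10676, 11)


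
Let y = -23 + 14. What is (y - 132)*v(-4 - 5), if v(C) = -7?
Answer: 987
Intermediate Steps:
y = -9
(y - 132)*v(-4 - 5) = (-9 - 132)*(-7) = -141*(-7) = 987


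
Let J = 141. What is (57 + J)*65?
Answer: 12870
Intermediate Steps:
(57 + J)*65 = (57 + 141)*65 = 198*65 = 12870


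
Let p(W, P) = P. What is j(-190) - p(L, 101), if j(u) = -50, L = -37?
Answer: -151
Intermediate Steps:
j(-190) - p(L, 101) = -50 - 1*101 = -50 - 101 = -151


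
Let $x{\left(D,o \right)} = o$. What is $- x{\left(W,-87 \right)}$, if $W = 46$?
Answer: $87$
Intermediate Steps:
$- x{\left(W,-87 \right)} = \left(-1\right) \left(-87\right) = 87$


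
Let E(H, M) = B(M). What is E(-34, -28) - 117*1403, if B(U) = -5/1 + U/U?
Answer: -164155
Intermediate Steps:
B(U) = -4 (B(U) = -5*1 + 1 = -5 + 1 = -4)
E(H, M) = -4
E(-34, -28) - 117*1403 = -4 - 117*1403 = -4 - 164151 = -164155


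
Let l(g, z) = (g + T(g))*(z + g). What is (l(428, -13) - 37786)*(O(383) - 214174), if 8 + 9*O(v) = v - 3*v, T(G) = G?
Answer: -68017694040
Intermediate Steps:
O(v) = -8/9 - 2*v/9 (O(v) = -8/9 + (v - 3*v)/9 = -8/9 + (-2*v)/9 = -8/9 - 2*v/9)
l(g, z) = 2*g*(g + z) (l(g, z) = (g + g)*(z + g) = (2*g)*(g + z) = 2*g*(g + z))
(l(428, -13) - 37786)*(O(383) - 214174) = (2*428*(428 - 13) - 37786)*((-8/9 - 2/9*383) - 214174) = (2*428*415 - 37786)*((-8/9 - 766/9) - 214174) = (355240 - 37786)*(-86 - 214174) = 317454*(-214260) = -68017694040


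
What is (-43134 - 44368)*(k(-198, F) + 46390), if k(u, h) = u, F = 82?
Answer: -4041892384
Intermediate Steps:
(-43134 - 44368)*(k(-198, F) + 46390) = (-43134 - 44368)*(-198 + 46390) = -87502*46192 = -4041892384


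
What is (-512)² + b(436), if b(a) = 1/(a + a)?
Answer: 228589569/872 ≈ 2.6214e+5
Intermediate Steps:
b(a) = 1/(2*a)
(-512)² + b(436) = (-512)² + (½)/436 = 262144 + (½)*(1/436) = 262144 + 1/872 = 228589569/872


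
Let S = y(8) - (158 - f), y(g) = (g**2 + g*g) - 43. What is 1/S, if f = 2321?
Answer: 1/2248 ≈ 0.00044484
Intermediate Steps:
y(g) = -43 + 2*g**2 (y(g) = (g**2 + g**2) - 43 = 2*g**2 - 43 = -43 + 2*g**2)
S = 2248 (S = (-43 + 2*8**2) - (158 - 1*2321) = (-43 + 2*64) - (158 - 2321) = (-43 + 128) - 1*(-2163) = 85 + 2163 = 2248)
1/S = 1/2248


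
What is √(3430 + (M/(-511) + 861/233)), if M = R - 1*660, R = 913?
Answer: 6*√1351917740446/119063 ≈ 58.594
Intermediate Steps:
M = 253 (M = 913 - 1*660 = 913 - 660 = 253)
√(3430 + (M/(-511) + 861/233)) = √(3430 + (253/(-511) + 861/233)) = √(3430 + (253*(-1/511) + 861*(1/233))) = √(3430 + (-253/511 + 861/233)) = √(3430 + 381022/119063) = √(408767112/119063) = 6*√1351917740446/119063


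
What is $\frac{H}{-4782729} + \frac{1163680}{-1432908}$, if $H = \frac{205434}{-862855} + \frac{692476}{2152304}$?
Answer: $- \frac{30761783305553948560007}{37878802113539606220540} \approx -0.81211$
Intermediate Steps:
$H = \frac{5548212823}{66325938140}$ ($H = 205434 \left(- \frac{1}{862855}\right) + 692476 \cdot \frac{1}{2152304} = - \frac{205434}{862855} + \frac{173119}{538076} = \frac{5548212823}{66325938140} \approx 0.083651$)
$\frac{H}{-4782729} + \frac{1163680}{-1432908} = \frac{5548212823}{66325938140 \left(-4782729\right)} + \frac{1163680}{-1432908} = \frac{5548212823}{66325938140} \left(- \frac{1}{4782729}\right) + 1163680 \left(- \frac{1}{1432908}\right) = - \frac{5548212823}{317218987794384060} - \frac{290920}{358227} = - \frac{30761783305553948560007}{37878802113539606220540}$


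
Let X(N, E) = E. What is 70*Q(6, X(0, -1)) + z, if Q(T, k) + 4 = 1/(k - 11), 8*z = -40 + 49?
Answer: -6833/24 ≈ -284.71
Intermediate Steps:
z = 9/8 (z = (-40 + 49)/8 = (⅛)*9 = 9/8 ≈ 1.1250)
Q(T, k) = -4 + 1/(-11 + k) (Q(T, k) = -4 + 1/(k - 11) = -4 + 1/(-11 + k))
70*Q(6, X(0, -1)) + z = 70*((45 - 4*(-1))/(-11 - 1)) + 9/8 = 70*((45 + 4)/(-12)) + 9/8 = 70*(-1/12*49) + 9/8 = 70*(-49/12) + 9/8 = -1715/6 + 9/8 = -6833/24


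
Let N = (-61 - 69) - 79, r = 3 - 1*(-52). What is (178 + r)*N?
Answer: -48697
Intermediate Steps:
r = 55 (r = 3 + 52 = 55)
N = -209 (N = -130 - 79 = -209)
(178 + r)*N = (178 + 55)*(-209) = 233*(-209) = -48697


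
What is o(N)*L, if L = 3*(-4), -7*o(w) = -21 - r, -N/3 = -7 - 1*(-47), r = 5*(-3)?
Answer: -72/7 ≈ -10.286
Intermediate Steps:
r = -15
N = -120 (N = -3*(-7 - 1*(-47)) = -3*(-7 + 47) = -3*40 = -120)
o(w) = 6/7 (o(w) = -(-21 - 1*(-15))/7 = -(-21 + 15)/7 = -1/7*(-6) = 6/7)
L = -12
o(N)*L = (6/7)*(-12) = -72/7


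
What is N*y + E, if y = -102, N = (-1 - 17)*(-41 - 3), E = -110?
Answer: -80894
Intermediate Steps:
N = 792 (N = -18*(-44) = 792)
N*y + E = 792*(-102) - 110 = -80784 - 110 = -80894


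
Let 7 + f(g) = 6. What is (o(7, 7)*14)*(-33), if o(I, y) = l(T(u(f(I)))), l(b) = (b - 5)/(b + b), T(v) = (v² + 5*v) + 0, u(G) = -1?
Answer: -2079/4 ≈ -519.75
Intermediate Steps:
f(g) = -1 (f(g) = -7 + 6 = -1)
T(v) = v² + 5*v
l(b) = (-5 + b)/(2*b) (l(b) = (-5 + b)/((2*b)) = (-5 + b)*(1/(2*b)) = (-5 + b)/(2*b))
o(I, y) = 9/8 (o(I, y) = (-5 - (5 - 1))/(2*((-(5 - 1)))) = (-5 - 1*4)/(2*((-1*4))) = (½)*(-5 - 4)/(-4) = (½)*(-¼)*(-9) = 9/8)
(o(7, 7)*14)*(-33) = ((9/8)*14)*(-33) = (63/4)*(-33) = -2079/4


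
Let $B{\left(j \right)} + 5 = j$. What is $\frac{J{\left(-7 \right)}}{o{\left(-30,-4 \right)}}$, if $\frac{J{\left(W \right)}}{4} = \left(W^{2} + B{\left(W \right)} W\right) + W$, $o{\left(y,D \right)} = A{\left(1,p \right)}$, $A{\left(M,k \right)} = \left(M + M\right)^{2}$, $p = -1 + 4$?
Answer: $126$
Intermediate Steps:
$p = 3$
$B{\left(j \right)} = -5 + j$
$A{\left(M,k \right)} = 4 M^{2}$ ($A{\left(M,k \right)} = \left(2 M\right)^{2} = 4 M^{2}$)
$o{\left(y,D \right)} = 4$ ($o{\left(y,D \right)} = 4 \cdot 1^{2} = 4 \cdot 1 = 4$)
$J{\left(W \right)} = 4 W + 4 W^{2} + 4 W \left(-5 + W\right)$ ($J{\left(W \right)} = 4 \left(\left(W^{2} + \left(-5 + W\right) W\right) + W\right) = 4 \left(\left(W^{2} + W \left(-5 + W\right)\right) + W\right) = 4 \left(W + W^{2} + W \left(-5 + W\right)\right) = 4 W + 4 W^{2} + 4 W \left(-5 + W\right)$)
$\frac{J{\left(-7 \right)}}{o{\left(-30,-4 \right)}} = \frac{8 \left(-7\right) \left(-2 - 7\right)}{4} = 8 \left(-7\right) \left(-9\right) \frac{1}{4} = 504 \cdot \frac{1}{4} = 126$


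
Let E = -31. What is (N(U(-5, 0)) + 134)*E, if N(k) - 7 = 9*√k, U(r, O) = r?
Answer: -4371 - 279*I*√5 ≈ -4371.0 - 623.86*I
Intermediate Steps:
N(k) = 7 + 9*√k
(N(U(-5, 0)) + 134)*E = ((7 + 9*√(-5)) + 134)*(-31) = ((7 + 9*(I*√5)) + 134)*(-31) = ((7 + 9*I*√5) + 134)*(-31) = (141 + 9*I*√5)*(-31) = -4371 - 279*I*√5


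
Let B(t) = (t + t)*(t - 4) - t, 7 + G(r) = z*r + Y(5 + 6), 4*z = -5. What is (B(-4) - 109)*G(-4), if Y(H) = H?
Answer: -369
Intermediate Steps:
z = -5/4 (z = (1/4)*(-5) = -5/4 ≈ -1.2500)
G(r) = 4 - 5*r/4 (G(r) = -7 + (-5*r/4 + (5 + 6)) = -7 + (-5*r/4 + 11) = -7 + (11 - 5*r/4) = 4 - 5*r/4)
B(t) = -t + 2*t*(-4 + t) (B(t) = (2*t)*(-4 + t) - t = 2*t*(-4 + t) - t = -t + 2*t*(-4 + t))
(B(-4) - 109)*G(-4) = (-4*(-9 + 2*(-4)) - 109)*(4 - 5/4*(-4)) = (-4*(-9 - 8) - 109)*(4 + 5) = (-4*(-17) - 109)*9 = (68 - 109)*9 = -41*9 = -369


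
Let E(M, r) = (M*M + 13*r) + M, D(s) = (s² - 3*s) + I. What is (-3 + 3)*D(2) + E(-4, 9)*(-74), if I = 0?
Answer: -9546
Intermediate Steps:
D(s) = s² - 3*s (D(s) = (s² - 3*s) + 0 = s² - 3*s)
E(M, r) = M + M² + 13*r (E(M, r) = (M² + 13*r) + M = M + M² + 13*r)
(-3 + 3)*D(2) + E(-4, 9)*(-74) = (-3 + 3)*(2*(-3 + 2)) + (-4 + (-4)² + 13*9)*(-74) = 0*(2*(-1)) + (-4 + 16 + 117)*(-74) = 0*(-2) + 129*(-74) = 0 - 9546 = -9546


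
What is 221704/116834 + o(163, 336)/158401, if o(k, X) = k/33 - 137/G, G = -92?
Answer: 53310469516061/28093052854812 ≈ 1.8976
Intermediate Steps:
o(k, X) = 137/92 + k/33 (o(k, X) = k/33 - 137/(-92) = k*(1/33) - 137*(-1/92) = k/33 + 137/92 = 137/92 + k/33)
221704/116834 + o(163, 336)/158401 = 221704/116834 + (137/92 + (1/33)*163)/158401 = 221704*(1/116834) + (137/92 + 163/33)*(1/158401) = 110852/58417 + (19517/3036)*(1/158401) = 110852/58417 + 19517/480905436 = 53310469516061/28093052854812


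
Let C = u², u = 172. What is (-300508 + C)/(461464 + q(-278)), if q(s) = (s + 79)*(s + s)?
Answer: -67731/143027 ≈ -0.47355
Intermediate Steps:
C = 29584 (C = 172² = 29584)
q(s) = 2*s*(79 + s) (q(s) = (79 + s)*(2*s) = 2*s*(79 + s))
(-300508 + C)/(461464 + q(-278)) = (-300508 + 29584)/(461464 + 2*(-278)*(79 - 278)) = -270924/(461464 + 2*(-278)*(-199)) = -270924/(461464 + 110644) = -270924/572108 = -270924*1/572108 = -67731/143027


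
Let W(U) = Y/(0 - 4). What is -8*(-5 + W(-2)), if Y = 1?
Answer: 42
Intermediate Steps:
W(U) = -1/4 (W(U) = 1/(0 - 4) = 1/(-4) = 1*(-1/4) = -1/4)
-8*(-5 + W(-2)) = -8*(-5 - 1/4) = -8*(-21/4) = 42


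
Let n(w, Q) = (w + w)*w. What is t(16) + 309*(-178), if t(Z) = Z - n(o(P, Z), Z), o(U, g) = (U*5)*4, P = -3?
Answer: -62186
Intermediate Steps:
o(U, g) = 20*U (o(U, g) = (5*U)*4 = 20*U)
n(w, Q) = 2*w**2 (n(w, Q) = (2*w)*w = 2*w**2)
t(Z) = -7200 + Z (t(Z) = Z - 2*(20*(-3))**2 = Z - 2*(-60)**2 = Z - 2*3600 = Z - 1*7200 = Z - 7200 = -7200 + Z)
t(16) + 309*(-178) = (-7200 + 16) + 309*(-178) = -7184 - 55002 = -62186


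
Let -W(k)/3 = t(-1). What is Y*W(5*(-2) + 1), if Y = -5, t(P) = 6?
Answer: 90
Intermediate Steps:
W(k) = -18 (W(k) = -3*6 = -18)
Y*W(5*(-2) + 1) = -5*(-18) = 90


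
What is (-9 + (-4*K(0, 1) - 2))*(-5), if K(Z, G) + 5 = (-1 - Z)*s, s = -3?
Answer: 15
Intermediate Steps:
K(Z, G) = -2 + 3*Z (K(Z, G) = -5 + (-1 - Z)*(-3) = -5 + (3 + 3*Z) = -2 + 3*Z)
(-9 + (-4*K(0, 1) - 2))*(-5) = (-9 + (-4*(-2 + 3*0) - 2))*(-5) = (-9 + (-4*(-2 + 0) - 2))*(-5) = (-9 + (-4*(-2) - 2))*(-5) = (-9 + (8 - 2))*(-5) = (-9 + 6)*(-5) = -3*(-5) = 15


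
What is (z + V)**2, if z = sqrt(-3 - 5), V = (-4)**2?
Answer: 248 + 64*I*sqrt(2) ≈ 248.0 + 90.51*I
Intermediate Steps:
V = 16
z = 2*I*sqrt(2) (z = sqrt(-8) = 2*I*sqrt(2) ≈ 2.8284*I)
(z + V)**2 = (2*I*sqrt(2) + 16)**2 = (16 + 2*I*sqrt(2))**2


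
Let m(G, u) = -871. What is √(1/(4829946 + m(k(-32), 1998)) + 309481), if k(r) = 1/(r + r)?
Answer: 2*√72170861982290097/965815 ≈ 556.31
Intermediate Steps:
k(r) = 1/(2*r)
√(1/(4829946 + m(k(-32), 1998)) + 309481) = √(1/(4829946 - 871) + 309481) = √(1/4829075 + 309481) = √(1494506960076/4829075) = 2*√72170861982290097/965815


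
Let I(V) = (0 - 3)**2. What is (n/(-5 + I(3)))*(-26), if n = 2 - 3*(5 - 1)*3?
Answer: 221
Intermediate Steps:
I(V) = 9 (I(V) = (-3)**2 = 9)
n = -34 (n = 2 - 3*4*3 = 2 - 12*3 = 2 - 36 = -34)
(n/(-5 + I(3)))*(-26) = -34/(-5 + 9)*(-26) = -34/4*(-26) = -34*1/4*(-26) = -17/2*(-26) = 221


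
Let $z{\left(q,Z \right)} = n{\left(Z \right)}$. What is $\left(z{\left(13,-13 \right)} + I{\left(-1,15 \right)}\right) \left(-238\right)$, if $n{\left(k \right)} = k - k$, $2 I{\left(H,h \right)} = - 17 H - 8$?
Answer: $-1071$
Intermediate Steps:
$I{\left(H,h \right)} = -4 - \frac{17 H}{2}$ ($I{\left(H,h \right)} = \frac{- 17 H - 8}{2} = \frac{-8 - 17 H}{2} = -4 - \frac{17 H}{2}$)
$n{\left(k \right)} = 0$
$z{\left(q,Z \right)} = 0$
$\left(z{\left(13,-13 \right)} + I{\left(-1,15 \right)}\right) \left(-238\right) = \left(0 - - \frac{9}{2}\right) \left(-238\right) = \left(0 + \left(-4 + \frac{17}{2}\right)\right) \left(-238\right) = \left(0 + \frac{9}{2}\right) \left(-238\right) = \frac{9}{2} \left(-238\right) = -1071$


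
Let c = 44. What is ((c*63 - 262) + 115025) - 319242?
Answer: -201707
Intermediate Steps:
((c*63 - 262) + 115025) - 319242 = ((44*63 - 262) + 115025) - 319242 = ((2772 - 262) + 115025) - 319242 = (2510 + 115025) - 319242 = 117535 - 319242 = -201707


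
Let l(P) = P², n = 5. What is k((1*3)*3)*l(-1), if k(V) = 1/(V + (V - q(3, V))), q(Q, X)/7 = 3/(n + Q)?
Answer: 8/123 ≈ 0.065041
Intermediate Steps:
q(Q, X) = 21/(5 + Q) (q(Q, X) = 7*(3/(5 + Q)) = 21/(5 + Q))
k(V) = 1/(-21/8 + 2*V) (k(V) = 1/(V + (V - 21/(5 + 3))) = 1/(V + (V - 21/8)) = 1/(V + (-21/8 + V)) = 1/(-21/8 + 2*V))
k((1*3)*3)*l(-1) = (8/(-21 + 16*((1*3)*3)))*(-1)² = (8/(-21 + 16*(3*3)))*1 = (8/(-21 + 16*9))*1 = (8/(-21 + 144))*1 = (8/123)*1 = 8/123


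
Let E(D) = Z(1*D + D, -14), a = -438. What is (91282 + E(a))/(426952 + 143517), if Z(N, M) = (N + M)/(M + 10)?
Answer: 183009/1140938 ≈ 0.16040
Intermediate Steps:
Z(N, M) = (M + N)/(10 + M)
E(D) = 7/2 - D/2 (E(D) = (-14 + (1*D + D))/(10 - 14) = (-14 + (D + D))/(-4) = -(-14 + 2*D)/4 = 7/2 - D/2)
(91282 + E(a))/(426952 + 143517) = (91282 + (7/2 - ½*(-438)))/(426952 + 143517) = (91282 + (7/2 + 219))/570469 = (91282 + 445/2)*(1/570469) = (183009/2)*(1/570469) = 183009/1140938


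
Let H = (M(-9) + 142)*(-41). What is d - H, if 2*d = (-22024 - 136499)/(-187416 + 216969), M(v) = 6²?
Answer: 143732355/19702 ≈ 7295.3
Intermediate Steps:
M(v) = 36
d = -52841/19702 (d = ((-22024 - 136499)/(-187416 + 216969))/2 = (-158523/29553)/2 = (-158523*1/29553)/2 = (½)*(-52841/9851) = -52841/19702 ≈ -2.6820)
H = -7298 (H = (36 + 142)*(-41) = 178*(-41) = -7298)
d - H = -52841/19702 - 1*(-7298) = -52841/19702 + 7298 = 143732355/19702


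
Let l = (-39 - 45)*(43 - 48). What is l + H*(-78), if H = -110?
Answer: 9000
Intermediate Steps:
l = 420 (l = -84*(-5) = 420)
l + H*(-78) = 420 - 110*(-78) = 420 + 8580 = 9000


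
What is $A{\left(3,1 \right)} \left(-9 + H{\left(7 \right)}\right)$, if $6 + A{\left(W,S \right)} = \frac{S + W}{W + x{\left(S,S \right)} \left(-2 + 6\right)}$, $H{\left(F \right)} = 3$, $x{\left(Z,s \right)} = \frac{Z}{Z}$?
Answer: $\frac{228}{7} \approx 32.571$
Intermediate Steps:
$x{\left(Z,s \right)} = 1$
$A{\left(W,S \right)} = -6 + \frac{S + W}{4 + W}$ ($A{\left(W,S \right)} = -6 + \frac{S + W}{W + 1 \left(-2 + 6\right)} = -6 + \frac{S + W}{W + 1 \cdot 4} = -6 + \frac{S + W}{W + 4} = -6 + \frac{S + W}{4 + W}$)
$A{\left(3,1 \right)} \left(-9 + H{\left(7 \right)}\right) = \frac{-24 + 1 - 15}{4 + 3} \left(-9 + 3\right) = \frac{-24 + 1 - 15}{7} \left(-6\right) = \frac{1}{7} \left(-38\right) \left(-6\right) = \left(- \frac{38}{7}\right) \left(-6\right) = \frac{228}{7}$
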